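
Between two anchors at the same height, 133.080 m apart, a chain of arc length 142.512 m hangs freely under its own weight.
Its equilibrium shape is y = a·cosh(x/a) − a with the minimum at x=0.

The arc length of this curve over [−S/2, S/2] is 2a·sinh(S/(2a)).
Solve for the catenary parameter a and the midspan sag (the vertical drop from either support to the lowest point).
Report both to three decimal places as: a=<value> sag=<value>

a=103.105 sag=22.227

seed: a₀ = √(S³/(24(L−S))) = √(133.080³/(24·9.432)) = 102.037937
iter 1: u=0.652110  f(a)=+2.026e-01  f'(a)=-1.929e-01  a ← 102.037937 − (+2.026e-01/-1.929e-01) = 103.088416
iter 2: u=0.645465  f(a)=+3.171e-03  f'(a)=-1.869e-01  a ← 103.088416 − (+3.171e-03/-1.869e-01) = 103.105387
iter 3: u=0.645359  f(a)=+8.043e-07  f'(a)=-1.868e-01  a ← 103.105387 − (+8.043e-07/-1.868e-01) = 103.105391
iter 4: u=0.645359  f(a)=+5.684e-14  f'(a)=-1.868e-01  a ← 103.105391 − (+5.684e-14/-1.868e-01) = 103.105391
converged: |Δa| < 1e-12 after 4 iterations
sag = a·(cosh(S/(2a)) − 1) = 103.105391·(cosh(0.645359) − 1) = 22.226725
T_max/T_min = cosh(S/(2a)) = 1.215573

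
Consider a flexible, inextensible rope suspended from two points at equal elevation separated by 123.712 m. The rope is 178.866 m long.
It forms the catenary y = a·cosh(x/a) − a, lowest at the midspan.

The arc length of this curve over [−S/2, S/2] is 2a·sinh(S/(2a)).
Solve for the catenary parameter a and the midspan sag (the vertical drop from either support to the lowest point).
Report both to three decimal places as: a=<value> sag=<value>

seed: a₀ = √(S³/(24(L−S))) = √(123.712³/(24·55.154)) = 37.820182
iter 1: u=1.635529  f(a)=+7.864e+00  f'(a)=-3.775e+00  a ← 37.820182 − (+7.864e+00/-3.775e+00) = 39.903378
iter 2: u=1.550144  f(a)=+6.965e-01  f'(a)=-3.134e+00  a ← 39.903378 − (+6.965e-01/-3.134e+00) = 40.125665
iter 3: u=1.541557  f(a)=+6.637e-03  f'(a)=-3.074e+00  a ← 40.125665 − (+6.637e-03/-3.074e+00) = 40.127824
iter 4: u=1.541474  f(a)=+6.152e-07  f'(a)=-3.074e+00  a ← 40.127824 − (+6.152e-07/-3.074e+00) = 40.127824
iter 5: u=1.541474  f(a)=+0.000e+00  f'(a)=-3.074e+00  a ← 40.127824 − (+0.000e+00/-3.074e+00) = 40.127824
converged: |Δa| < 1e-12 after 5 iterations
sag = a·(cosh(S/(2a)) − 1) = 40.127824·(cosh(1.541474) − 1) = 57.895151
T_max/T_min = cosh(S/(2a)) = 2.442768

a=40.128 sag=57.895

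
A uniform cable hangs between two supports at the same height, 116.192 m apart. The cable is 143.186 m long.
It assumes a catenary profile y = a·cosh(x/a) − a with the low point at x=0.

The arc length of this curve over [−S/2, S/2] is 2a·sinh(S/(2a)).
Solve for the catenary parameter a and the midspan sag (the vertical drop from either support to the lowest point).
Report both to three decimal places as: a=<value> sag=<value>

a=50.837 sag=36.969

seed: a₀ = √(S³/(24(L−S))) = √(116.192³/(24·26.994)) = 49.206797
iter 1: u=1.180650  f(a)=+1.945e+00  f'(a)=-1.258e+00  a ← 49.206797 − (+1.945e+00/-1.258e+00) = 50.753051
iter 2: u=1.144680  f(a)=+9.545e-02  f'(a)=-1.137e+00  a ← 50.753051 − (+9.545e-02/-1.137e+00) = 50.836981
iter 3: u=1.142790  f(a)=+2.561e-04  f'(a)=-1.131e+00  a ← 50.836981 − (+2.561e-04/-1.131e+00) = 50.837207
iter 4: u=1.142785  f(a)=+1.854e-09  f'(a)=-1.131e+00  a ← 50.837207 − (+1.854e-09/-1.131e+00) = 50.837207
iter 5: u=1.142785  f(a)=+0.000e+00  f'(a)=-1.131e+00  a ← 50.837207 − (+0.000e+00/-1.131e+00) = 50.837207
converged: |Δa| < 1e-12 after 5 iterations
sag = a·(cosh(S/(2a)) − 1) = 50.837207·(cosh(1.142785) − 1) = 36.969280
T_max/T_min = cosh(S/(2a)) = 1.727209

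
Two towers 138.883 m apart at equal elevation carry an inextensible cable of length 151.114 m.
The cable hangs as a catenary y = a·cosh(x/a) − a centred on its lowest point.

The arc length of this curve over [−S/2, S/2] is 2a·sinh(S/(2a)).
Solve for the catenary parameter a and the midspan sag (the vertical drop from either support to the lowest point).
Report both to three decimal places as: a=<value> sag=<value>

a=96.766 sag=26.004

seed: a₀ = √(S³/(24(L−S))) = √(138.883³/(24·12.231)) = 95.529396
iter 1: u=0.726912  f(a)=+3.272e-01  f'(a)=-2.699e-01  a ← 95.529396 − (+3.272e-01/-2.699e-01) = 96.742039
iter 2: u=0.717801  f(a)=+6.335e-03  f'(a)=-2.595e-01  a ← 96.742039 − (+6.335e-03/-2.595e-01) = 96.766453
iter 3: u=0.717620  f(a)=+2.478e-06  f'(a)=-2.593e-01  a ← 96.766453 − (+2.478e-06/-2.593e-01) = 96.766462
iter 4: u=0.717619  f(a)=+3.979e-13  f'(a)=-2.593e-01  a ← 96.766462 − (+3.979e-13/-2.593e-01) = 96.766462
converged: |Δa| < 1e-12 after 4 iterations
sag = a·(cosh(S/(2a)) − 1) = 96.766462·(cosh(0.717619) − 1) = 26.004090
T_max/T_min = cosh(S/(2a)) = 1.268730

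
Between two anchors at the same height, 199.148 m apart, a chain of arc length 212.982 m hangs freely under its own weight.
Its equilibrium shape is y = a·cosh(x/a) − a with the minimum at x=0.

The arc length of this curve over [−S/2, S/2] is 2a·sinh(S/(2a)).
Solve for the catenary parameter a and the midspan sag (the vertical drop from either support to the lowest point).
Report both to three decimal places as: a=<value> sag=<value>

seed: a₀ = √(S³/(24(L−S))) = √(199.148³/(24·13.834)) = 154.235525
iter 1: u=0.645597  f(a)=+2.912e-01  f'(a)=-1.870e-01  a ← 154.235525 − (+2.912e-01/-1.870e-01) = 155.792803
iter 2: u=0.639144  f(a)=+4.469e-03  f'(a)=-1.813e-01  a ← 155.792803 − (+4.469e-03/-1.813e-01) = 155.817455
iter 3: u=0.639043  f(a)=+1.089e-06  f'(a)=-1.812e-01  a ← 155.817455 − (+1.089e-06/-1.812e-01) = 155.817461
iter 4: u=0.639043  f(a)=+0.000e+00  f'(a)=-1.812e-01  a ← 155.817461 − (+0.000e+00/-1.812e-01) = 155.817461
converged: |Δa| < 1e-12 after 4 iterations
sag = a·(cosh(S/(2a)) − 1) = 155.817461·(cosh(0.639043) − 1) = 32.913602
T_max/T_min = cosh(S/(2a)) = 1.211232

a=155.817 sag=32.914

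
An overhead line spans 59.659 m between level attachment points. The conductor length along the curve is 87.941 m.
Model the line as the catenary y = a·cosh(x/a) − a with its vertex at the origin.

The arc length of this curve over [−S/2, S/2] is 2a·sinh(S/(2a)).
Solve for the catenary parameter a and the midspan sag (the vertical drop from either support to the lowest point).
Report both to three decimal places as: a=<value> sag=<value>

a=18.829 sag=29.004

seed: a₀ = √(S³/(24(L−S))) = √(59.659³/(24·28.282)) = 17.686963
iter 1: u=1.686525  f(a)=+4.306e+00  f'(a)=-4.205e+00  a ← 17.686963 − (+4.306e+00/-4.205e+00) = 18.710867
iter 2: u=1.594234  f(a)=+4.022e-01  f'(a)=-3.453e+00  a ← 18.710867 − (+4.022e-01/-3.453e+00) = 18.827340
iter 3: u=1.584371  f(a)=+4.308e-03  f'(a)=-3.380e+00  a ← 18.827340 − (+4.308e-03/-3.380e+00) = 18.828614
iter 4: u=1.584264  f(a)=+5.059e-07  f'(a)=-3.379e+00  a ← 18.828614 − (+5.059e-07/-3.379e+00) = 18.828615
iter 5: u=1.584264  f(a)=-2.842e-14  f'(a)=-3.379e+00  a ← 18.828615 − (-2.842e-14/-3.379e+00) = 18.828615
converged: |Δa| < 1e-12 after 5 iterations
sag = a·(cosh(S/(2a)) − 1) = 18.828615·(cosh(1.584264) − 1) = 29.003609
T_max/T_min = cosh(S/(2a)) = 2.540401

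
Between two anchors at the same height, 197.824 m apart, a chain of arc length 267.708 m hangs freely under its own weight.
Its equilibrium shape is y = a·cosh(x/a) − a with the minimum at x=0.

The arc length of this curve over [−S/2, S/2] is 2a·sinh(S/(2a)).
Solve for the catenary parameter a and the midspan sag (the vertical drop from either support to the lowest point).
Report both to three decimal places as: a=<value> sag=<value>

seed: a₀ = √(S³/(24(L−S))) = √(197.824³/(24·69.884)) = 67.939754
iter 1: u=1.455878  f(a)=+7.791e+00  f'(a)=-2.528e+00  a ← 67.939754 − (+7.791e+00/-2.528e+00) = 71.022191
iter 2: u=1.392691  f(a)=+5.616e-01  f'(a)=-2.175e+00  a ← 71.022191 − (+5.616e-01/-2.175e+00) = 71.280379
iter 3: u=1.387647  f(a)=+3.419e-03  f'(a)=-2.149e+00  a ← 71.280379 − (+3.419e-03/-2.149e+00) = 71.281970
iter 4: u=1.387616  f(a)=+1.284e-07  f'(a)=-2.149e+00  a ← 71.281970 − (+1.284e-07/-2.149e+00) = 71.281970
iter 5: u=1.387616  f(a)=+5.684e-14  f'(a)=-2.149e+00  a ← 71.281970 − (+5.684e-14/-2.149e+00) = 71.281970
converged: |Δa| < 1e-12 after 5 iterations
sag = a·(cosh(S/(2a)) − 1) = 71.281970·(cosh(1.387616) − 1) = 80.368986
T_max/T_min = cosh(S/(2a)) = 2.127480

a=71.282 sag=80.369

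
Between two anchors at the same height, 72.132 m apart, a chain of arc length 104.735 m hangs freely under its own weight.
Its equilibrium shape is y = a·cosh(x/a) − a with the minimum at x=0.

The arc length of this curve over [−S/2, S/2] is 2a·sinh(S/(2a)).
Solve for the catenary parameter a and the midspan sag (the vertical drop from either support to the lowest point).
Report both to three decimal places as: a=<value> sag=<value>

seed: a₀ = √(S³/(24(L−S))) = √(72.132³/(24·32.603)) = 21.900678
iter 1: u=1.646798  f(a)=+4.717e+00  f'(a)=-3.867e+00  a ← 21.900678 − (+4.717e+00/-3.867e+00) = 23.120563
iter 2: u=1.559910  f(a)=+4.228e-01  f'(a)=-3.202e+00  a ← 23.120563 − (+4.228e-01/-3.202e+00) = 23.252606
iter 3: u=1.551052  f(a)=+4.136e-03  f'(a)=-3.140e+00  a ← 23.252606 − (+4.136e-03/-3.140e+00) = 23.253924
iter 4: u=1.550964  f(a)=+4.043e-07  f'(a)=-3.139e+00  a ← 23.253924 − (+4.043e-07/-3.139e+00) = 23.253924
iter 5: u=1.550964  f(a)=+0.000e+00  f'(a)=-3.139e+00  a ← 23.253924 − (+0.000e+00/-3.139e+00) = 23.253924
converged: |Δa| < 1e-12 after 5 iterations
sag = a·(cosh(S/(2a)) − 1) = 23.253924·(cosh(1.550964) − 1) = 34.044419
T_max/T_min = cosh(S/(2a)) = 2.464029

a=23.254 sag=34.044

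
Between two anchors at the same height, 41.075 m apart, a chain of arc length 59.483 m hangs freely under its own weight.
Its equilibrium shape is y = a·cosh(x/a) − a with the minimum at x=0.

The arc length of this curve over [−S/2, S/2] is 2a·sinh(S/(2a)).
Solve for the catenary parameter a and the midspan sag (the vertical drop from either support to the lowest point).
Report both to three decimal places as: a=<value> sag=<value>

a=13.292 sag=19.284

seed: a₀ = √(S³/(24(L−S))) = √(41.075³/(24·18.408)) = 12.524415
iter 1: u=1.639797  f(a)=+2.639e+00  f'(a)=-3.810e+00  a ← 12.524415 − (+2.639e+00/-3.810e+00) = 13.217215
iter 2: u=1.553845  f(a)=+2.348e-01  f'(a)=-3.159e+00  a ← 13.217215 − (+2.348e-01/-3.159e+00) = 13.291543
iter 3: u=1.545155  f(a)=+2.260e-03  f'(a)=-3.099e+00  a ← 13.291543 − (+2.260e-03/-3.099e+00) = 13.292272
iter 4: u=1.545071  f(a)=+2.138e-07  f'(a)=-3.098e+00  a ← 13.292272 − (+2.138e-07/-3.098e+00) = 13.292272
iter 5: u=1.545071  f(a)=-7.105e-15  f'(a)=-3.098e+00  a ← 13.292272 − (-7.105e-15/-3.098e+00) = 13.292272
converged: |Δa| < 1e-12 after 5 iterations
sag = a·(cosh(S/(2a)) − 1) = 13.292272·(cosh(1.545071) − 1) = 19.284427
T_max/T_min = cosh(S/(2a)) = 2.450800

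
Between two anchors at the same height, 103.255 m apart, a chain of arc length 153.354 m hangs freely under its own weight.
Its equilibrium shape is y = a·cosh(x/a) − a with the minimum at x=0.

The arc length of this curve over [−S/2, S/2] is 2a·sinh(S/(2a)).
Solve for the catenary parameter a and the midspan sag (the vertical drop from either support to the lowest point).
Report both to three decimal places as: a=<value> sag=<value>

seed: a₀ = √(S³/(24(L−S))) = √(103.255³/(24·50.099)) = 30.258437
iter 1: u=1.706218  f(a)=+7.819e+00  f'(a)=-4.381e+00  a ← 30.258437 − (+7.819e+00/-4.381e+00) = 32.043052
iter 2: u=1.611192  f(a)=+7.451e-01  f'(a)=-3.583e+00  a ← 32.043052 − (+7.451e-01/-3.583e+00) = 32.251030
iter 3: u=1.600802  f(a)=+8.341e-03  f'(a)=-3.503e+00  a ← 32.251030 − (+8.341e-03/-3.503e+00) = 32.253411
iter 4: u=1.600683  f(a)=+1.071e-06  f'(a)=-3.502e+00  a ← 32.253411 − (+1.071e-06/-3.502e+00) = 32.253412
iter 5: u=1.600683  f(a)=+2.842e-14  f'(a)=-3.502e+00  a ← 32.253412 − (+2.842e-14/-3.502e+00) = 32.253412
converged: |Δa| < 1e-12 after 5 iterations
sag = a·(cosh(S/(2a)) − 1) = 32.253412·(cosh(1.600683) − 1) = 50.930991
T_max/T_min = cosh(S/(2a)) = 2.579089

a=32.253 sag=50.931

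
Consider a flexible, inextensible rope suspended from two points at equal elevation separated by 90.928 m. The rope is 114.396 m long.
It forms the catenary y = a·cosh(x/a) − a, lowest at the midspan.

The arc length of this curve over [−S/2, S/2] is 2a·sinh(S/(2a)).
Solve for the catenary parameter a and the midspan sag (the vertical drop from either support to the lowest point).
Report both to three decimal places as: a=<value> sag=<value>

a=37.872 sag=30.727

seed: a₀ = √(S³/(24(L−S))) = √(90.928³/(24·23.468)) = 36.534469
iter 1: u=1.244414  f(a)=+1.886e+00  f'(a)=-1.495e+00  a ← 36.534469 − (+1.886e+00/-1.495e+00) = 37.795726
iter 2: u=1.202887  f(a)=+1.020e-01  f'(a)=-1.337e+00  a ← 37.795726 − (+1.020e-01/-1.337e+00) = 37.872039
iter 3: u=1.200463  f(a)=+3.367e-04  f'(a)=-1.328e+00  a ← 37.872039 − (+3.367e-04/-1.328e+00) = 37.872292
iter 4: u=1.200455  f(a)=+3.692e-09  f'(a)=-1.328e+00  a ← 37.872292 − (+3.692e-09/-1.328e+00) = 37.872292
iter 5: u=1.200455  f(a)=+1.421e-14  f'(a)=-1.328e+00  a ← 37.872292 − (+1.421e-14/-1.328e+00) = 37.872292
converged: |Δa| < 1e-12 after 5 iterations
sag = a·(cosh(S/(2a)) − 1) = 37.872292·(cosh(1.200455) − 1) = 30.727429
T_max/T_min = cosh(S/(2a)) = 1.811343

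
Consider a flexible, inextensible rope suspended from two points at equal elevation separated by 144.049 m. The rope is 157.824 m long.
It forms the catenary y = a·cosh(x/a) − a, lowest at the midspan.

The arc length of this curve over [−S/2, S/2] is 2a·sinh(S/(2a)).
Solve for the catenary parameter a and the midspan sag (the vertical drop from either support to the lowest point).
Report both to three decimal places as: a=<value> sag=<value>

a=96.420 sag=28.175

seed: a₀ = √(S³/(24(L−S))) = √(144.049³/(24·13.775)) = 95.085424
iter 1: u=0.757472  f(a)=+4.006e-01  f'(a)=-3.067e-01  a ← 95.085424 − (+4.006e-01/-3.067e-01) = 96.391621
iter 2: u=0.747207  f(a)=+8.405e-03  f'(a)=-2.940e-01  a ← 96.391621 − (+8.405e-03/-2.940e-01) = 96.420212
iter 3: u=0.746985  f(a)=+3.875e-06  f'(a)=-2.937e-01  a ← 96.420212 − (+3.875e-06/-2.937e-01) = 96.420225
iter 4: u=0.746985  f(a)=+8.242e-13  f'(a)=-2.937e-01  a ← 96.420225 − (+8.242e-13/-2.937e-01) = 96.420225
converged: |Δa| < 1e-12 after 4 iterations
sag = a·(cosh(S/(2a)) − 1) = 96.420225·(cosh(0.746985) − 1) = 28.174974
T_max/T_min = cosh(S/(2a)) = 1.292210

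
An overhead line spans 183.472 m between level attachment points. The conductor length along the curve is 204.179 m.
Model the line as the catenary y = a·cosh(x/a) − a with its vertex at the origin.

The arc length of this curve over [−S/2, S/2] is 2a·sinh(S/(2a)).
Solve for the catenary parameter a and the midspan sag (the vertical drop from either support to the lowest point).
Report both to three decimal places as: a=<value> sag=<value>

seed: a₀ = √(S³/(24(L−S))) = √(183.472³/(24·20.707)) = 111.478337
iter 1: u=0.822904  f(a)=+7.125e-01  f'(a)=-3.973e-01  a ← 111.478337 − (+7.125e-01/-3.973e-01) = 113.271874
iter 2: u=0.809874  f(a)=+1.756e-02  f'(a)=-3.779e-01  a ← 113.271874 − (+1.756e-02/-3.779e-01) = 113.318339
iter 3: u=0.809542  f(a)=+1.126e-05  f'(a)=-3.774e-01  a ← 113.318339 − (+1.126e-05/-3.774e-01) = 113.318369
iter 4: u=0.809542  f(a)=+4.604e-12  f'(a)=-3.774e-01  a ← 113.318369 − (+4.604e-12/-3.774e-01) = 113.318369
converged: |Δa| < 1e-12 after 4 iterations
sag = a·(cosh(S/(2a)) − 1) = 113.318369·(cosh(0.809542) − 1) = 39.204806
T_max/T_min = cosh(S/(2a)) = 1.345970

a=113.318 sag=39.205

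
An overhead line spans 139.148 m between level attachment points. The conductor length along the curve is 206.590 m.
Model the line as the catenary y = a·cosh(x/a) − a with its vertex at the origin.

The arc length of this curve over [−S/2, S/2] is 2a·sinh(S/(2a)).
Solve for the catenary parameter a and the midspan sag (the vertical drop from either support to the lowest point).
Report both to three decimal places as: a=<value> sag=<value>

a=43.486 sag=68.589

seed: a₀ = √(S³/(24(L−S))) = √(139.148³/(24·67.442)) = 40.798539
iter 1: u=1.705306  f(a)=+1.051e+01  f'(a)=-4.373e+00  a ← 40.798539 − (+1.051e+01/-4.373e+00) = 43.202740
iter 2: u=1.610407  f(a)=+1.001e+00  f'(a)=-3.577e+00  a ← 43.202740 − (+1.001e+00/-3.577e+00) = 43.482613
iter 3: u=1.600042  f(a)=+1.118e-02  f'(a)=-3.497e+00  a ← 43.482613 − (+1.118e-02/-3.497e+00) = 43.485811
iter 4: u=1.599924  f(a)=+1.430e-06  f'(a)=-3.496e+00  a ← 43.485811 − (+1.430e-06/-3.496e+00) = 43.485811
iter 5: u=1.599924  f(a)=+5.684e-14  f'(a)=-3.496e+00  a ← 43.485811 − (+5.684e-14/-3.496e+00) = 43.485811
converged: |Δa| < 1e-12 after 5 iterations
sag = a·(cosh(S/(2a)) − 1) = 43.485811·(cosh(1.599924) − 1) = 68.589489
T_max/T_min = cosh(S/(2a)) = 2.577284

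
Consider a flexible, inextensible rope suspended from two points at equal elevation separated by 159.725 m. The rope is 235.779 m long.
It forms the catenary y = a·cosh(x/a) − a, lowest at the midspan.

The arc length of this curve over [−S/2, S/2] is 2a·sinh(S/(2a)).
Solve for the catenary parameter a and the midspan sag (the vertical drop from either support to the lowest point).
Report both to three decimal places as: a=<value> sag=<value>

a=50.311 sag=77.865

seed: a₀ = √(S³/(24(L−S))) = √(159.725³/(24·76.054)) = 47.249008
iter 1: u=1.690247  f(a)=+1.163e+01  f'(a)=-4.238e+00  a ← 47.249008 − (+1.163e+01/-4.238e+00) = 49.993983
iter 2: u=1.597442  f(a)=+1.091e+00  f'(a)=-3.477e+00  a ← 49.993983 − (+1.091e+00/-3.477e+00) = 50.307673
iter 3: u=1.587482  f(a)=+1.178e-02  f'(a)=-3.403e+00  a ← 50.307673 − (+1.178e-02/-3.403e+00) = 50.311135
iter 4: u=1.587372  f(a)=+1.407e-06  f'(a)=-3.402e+00  a ← 50.311135 − (+1.407e-06/-3.402e+00) = 50.311136
iter 5: u=1.587372  f(a)=-2.842e-14  f'(a)=-3.402e+00  a ← 50.311136 − (-2.842e-14/-3.402e+00) = 50.311136
converged: |Δa| < 1e-12 after 5 iterations
sag = a·(cosh(S/(2a)) − 1) = 50.311136·(cosh(1.587372) − 1) = 77.865089
T_max/T_min = cosh(S/(2a)) = 2.547671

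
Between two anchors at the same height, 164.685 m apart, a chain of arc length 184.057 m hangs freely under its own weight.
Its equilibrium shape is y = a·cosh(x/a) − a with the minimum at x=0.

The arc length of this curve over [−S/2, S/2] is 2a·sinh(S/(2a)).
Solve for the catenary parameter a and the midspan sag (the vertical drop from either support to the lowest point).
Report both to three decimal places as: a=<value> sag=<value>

seed: a₀ = √(S³/(24(L−S))) = √(164.685³/(24·19.372)) = 98.014023
iter 1: u=0.840109  f(a)=+6.952e-01  f'(a)=-4.239e-01  a ← 98.014023 − (+6.952e-01/-4.239e-01) = 99.654080
iter 2: u=0.826283  f(a)=+1.783e-02  f'(a)=-4.024e-01  a ← 99.654080 − (+1.783e-02/-4.024e-01) = 99.698399
iter 3: u=0.825916  f(a)=+1.242e-05  f'(a)=-4.018e-01  a ← 99.698399 − (+1.242e-05/-4.018e-01) = 99.698429
iter 4: u=0.825916  f(a)=+6.054e-12  f'(a)=-4.018e-01  a ← 99.698429 − (+6.054e-12/-4.018e-01) = 99.698429
converged: |Δa| < 1e-12 after 4 iterations
sag = a·(cosh(S/(2a)) − 1) = 99.698429·(cosh(0.825916) − 1) = 35.981420
T_max/T_min = cosh(S/(2a)) = 1.360903

a=99.698 sag=35.981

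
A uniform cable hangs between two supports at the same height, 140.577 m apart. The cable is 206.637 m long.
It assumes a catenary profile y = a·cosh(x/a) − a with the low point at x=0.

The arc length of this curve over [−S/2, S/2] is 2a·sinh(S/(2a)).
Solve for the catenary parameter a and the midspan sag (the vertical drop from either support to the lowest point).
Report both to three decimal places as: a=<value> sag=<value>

a=44.540 sag=67.970

seed: a₀ = √(S³/(24(L−S))) = √(140.577³/(24·66.060)) = 41.859738
iter 1: u=1.679143  f(a)=+9.963e+00  f'(a)=-4.141e+00  a ← 41.859738 − (+9.963e+00/-4.141e+00) = 44.265950
iter 2: u=1.587868  f(a)=+9.237e-01  f'(a)=-3.405e+00  a ← 44.265950 − (+9.237e-01/-3.405e+00) = 44.537176
iter 3: u=1.578198  f(a)=+9.730e-03  f'(a)=-3.334e+00  a ← 44.537176 − (+9.730e-03/-3.334e+00) = 44.540094
iter 4: u=1.578095  f(a)=+1.105e-06  f'(a)=-3.333e+00  a ← 44.540094 − (+1.105e-06/-3.333e+00) = 44.540094
iter 5: u=1.578095  f(a)=+0.000e+00  f'(a)=-3.333e+00  a ← 44.540094 − (+0.000e+00/-3.333e+00) = 44.540094
converged: |Δa| < 1e-12 after 5 iterations
sag = a·(cosh(S/(2a)) − 1) = 44.540094·(cosh(1.578095) − 1) = 67.970049
T_max/T_min = cosh(S/(2a)) = 2.526042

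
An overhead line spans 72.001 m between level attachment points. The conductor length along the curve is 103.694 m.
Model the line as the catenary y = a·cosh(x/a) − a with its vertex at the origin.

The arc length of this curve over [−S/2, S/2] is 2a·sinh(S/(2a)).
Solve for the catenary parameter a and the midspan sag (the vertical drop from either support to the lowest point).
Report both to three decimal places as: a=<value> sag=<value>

seed: a₀ = √(S³/(24(L−S))) = √(72.001³/(24·31.693)) = 22.152385
iter 1: u=1.625130  f(a)=+4.458e+00  f'(a)=-3.692e+00  a ← 22.152385 − (+4.458e+00/-3.692e+00) = 23.359935
iter 2: u=1.541122  f(a)=+3.905e-01  f'(a)=-3.071e+00  a ← 23.359935 − (+3.905e-01/-3.071e+00) = 23.487085
iter 3: u=1.532779  f(a)=+3.631e-03  f'(a)=-3.014e+00  a ← 23.487085 − (+3.631e-03/-3.014e+00) = 23.488290
iter 4: u=1.532700  f(a)=+3.204e-07  f'(a)=-3.014e+00  a ← 23.488290 − (+3.204e-07/-3.014e+00) = 23.488290
iter 5: u=1.532700  f(a)=+1.421e-14  f'(a)=-3.014e+00  a ← 23.488290 − (+1.421e-14/-3.014e+00) = 23.488290
converged: |Δa| < 1e-12 after 5 iterations
sag = a·(cosh(S/(2a)) − 1) = 23.488290·(cosh(1.532700) − 1) = 33.431049
T_max/T_min = cosh(S/(2a)) = 2.423307

a=23.488 sag=33.431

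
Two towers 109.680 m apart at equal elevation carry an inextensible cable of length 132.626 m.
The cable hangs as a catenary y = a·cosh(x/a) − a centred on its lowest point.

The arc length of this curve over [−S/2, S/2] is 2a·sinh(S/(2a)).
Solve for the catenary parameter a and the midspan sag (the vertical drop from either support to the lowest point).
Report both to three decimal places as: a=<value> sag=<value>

a=50.415 sag=32.886

seed: a₀ = √(S³/(24(L−S))) = √(109.680³/(24·22.946)) = 48.947673
iter 1: u=1.120380  f(a)=+1.484e+00  f'(a)=-1.061e+00  a ← 48.947673 − (+1.484e+00/-1.061e+00) = 50.346753
iter 2: u=1.089246  f(a)=+6.600e-02  f'(a)=-9.682e-01  a ← 50.346753 − (+6.600e-02/-9.682e-01) = 50.414922
iter 3: u=1.087773  f(a)=+1.440e-04  f'(a)=-9.640e-01  a ← 50.414922 − (+1.440e-04/-9.640e-01) = 50.415072
iter 4: u=1.087770  f(a)=+6.892e-10  f'(a)=-9.640e-01  a ← 50.415072 − (+6.892e-10/-9.640e-01) = 50.415072
iter 5: u=1.087770  f(a)=+0.000e+00  f'(a)=-9.640e-01  a ← 50.415072 − (+0.000e+00/-9.640e-01) = 50.415072
converged: |Δa| < 1e-12 after 5 iterations
sag = a·(cosh(S/(2a)) − 1) = 50.415072·(cosh(1.087770) − 1) = 32.886149
T_max/T_min = cosh(S/(2a)) = 1.652308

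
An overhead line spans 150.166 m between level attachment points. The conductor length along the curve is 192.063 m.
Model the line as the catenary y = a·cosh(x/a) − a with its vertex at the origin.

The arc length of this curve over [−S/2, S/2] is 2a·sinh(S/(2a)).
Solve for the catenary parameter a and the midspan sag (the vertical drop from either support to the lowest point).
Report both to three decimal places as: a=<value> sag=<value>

a=60.319 sag=53.085

seed: a₀ = √(S³/(24(L−S))) = √(150.166³/(24·41.897)) = 58.031037
iter 1: u=1.293842  f(a)=+3.650e+00  f'(a)=-1.701e+00  a ← 58.031037 − (+3.650e+00/-1.701e+00) = 60.177310
iter 2: u=1.247696  f(a)=+2.123e-01  f'(a)=-1.508e+00  a ← 60.177310 − (+2.123e-01/-1.508e+00) = 60.318065
iter 3: u=1.244785  f(a)=+8.159e-04  f'(a)=-1.496e+00  a ← 60.318065 − (+8.159e-04/-1.496e+00) = 60.318610
iter 4: u=1.244773  f(a)=+1.216e-08  f'(a)=-1.496e+00  a ← 60.318610 − (+1.216e-08/-1.496e+00) = 60.318610
iter 5: u=1.244773  f(a)=+5.684e-14  f'(a)=-1.496e+00  a ← 60.318610 − (+5.684e-14/-1.496e+00) = 60.318610
converged: |Δa| < 1e-12 after 5 iterations
sag = a·(cosh(S/(2a)) − 1) = 60.318610·(cosh(1.244773) − 1) = 53.085022
T_max/T_min = cosh(S/(2a)) = 1.880077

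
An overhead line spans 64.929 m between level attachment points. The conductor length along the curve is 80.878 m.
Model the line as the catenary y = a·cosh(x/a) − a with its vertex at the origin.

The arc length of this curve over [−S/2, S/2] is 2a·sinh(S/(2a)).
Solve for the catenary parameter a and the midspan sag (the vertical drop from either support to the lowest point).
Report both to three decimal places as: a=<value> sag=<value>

a=27.676 sag=21.327

seed: a₀ = √(S³/(24(L−S))) = √(64.929³/(24·15.949)) = 26.741497
iter 1: u=1.214012  f(a)=+1.217e+00  f'(a)=-1.378e+00  a ← 26.741497 − (+1.217e+00/-1.378e+00) = 27.624862
iter 2: u=1.175191  f(a)=+6.293e-02  f'(a)=-1.239e+00  a ← 27.624862 − (+6.293e-02/-1.239e+00) = 27.675648
iter 3: u=1.173035  f(a)=+1.884e-04  f'(a)=-1.232e+00  a ← 27.675648 − (+1.884e-04/-1.232e+00) = 27.675801
iter 4: u=1.173028  f(a)=+1.700e-09  f'(a)=-1.232e+00  a ← 27.675801 − (+1.700e-09/-1.232e+00) = 27.675801
iter 5: u=1.173028  f(a)=+0.000e+00  f'(a)=-1.232e+00  a ← 27.675801 − (+0.000e+00/-1.232e+00) = 27.675801
converged: |Δa| < 1e-12 after 5 iterations
sag = a·(cosh(S/(2a)) − 1) = 27.675801·(cosh(1.173028) − 1) = 21.326879
T_max/T_min = cosh(S/(2a)) = 1.770597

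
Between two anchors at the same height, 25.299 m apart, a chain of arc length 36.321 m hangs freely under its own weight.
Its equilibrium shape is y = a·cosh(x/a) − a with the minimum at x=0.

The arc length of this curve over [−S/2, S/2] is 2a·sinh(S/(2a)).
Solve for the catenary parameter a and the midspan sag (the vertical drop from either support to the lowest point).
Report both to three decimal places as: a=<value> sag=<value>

seed: a₀ = √(S³/(24(L−S))) = √(25.299³/(24·11.022)) = 7.823826
iter 1: u=1.616792  f(a)=+1.534e+00  f'(a)=-3.626e+00  a ← 7.823826 − (+1.534e+00/-3.626e+00) = 8.246737
iter 2: u=1.533879  f(a)=+1.331e-01  f'(a)=-3.022e+00  a ← 8.246737 − (+1.331e-01/-3.022e+00) = 8.290793
iter 3: u=1.525729  f(a)=+1.214e-03  f'(a)=-2.967e+00  a ← 8.290793 − (+1.214e-03/-2.967e+00) = 8.291203
iter 4: u=1.525653  f(a)=+1.029e-07  f'(a)=-2.966e+00  a ← 8.291203 − (+1.029e-07/-2.966e+00) = 8.291203
iter 5: u=1.525653  f(a)=+0.000e+00  f'(a)=-2.966e+00  a ← 8.291203 − (+0.000e+00/-2.966e+00) = 8.291203
converged: |Δa| < 1e-12 after 5 iterations
sag = a·(cosh(S/(2a)) − 1) = 8.291203·(cosh(1.525653) − 1) = 11.672459
T_max/T_min = cosh(S/(2a)) = 2.407813

a=8.291 sag=11.672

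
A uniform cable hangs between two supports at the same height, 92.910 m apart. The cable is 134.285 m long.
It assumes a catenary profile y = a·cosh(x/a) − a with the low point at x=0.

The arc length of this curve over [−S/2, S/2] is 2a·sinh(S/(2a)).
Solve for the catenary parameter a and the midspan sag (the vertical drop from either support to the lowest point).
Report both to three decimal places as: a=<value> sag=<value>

a=30.152 sag=43.450

seed: a₀ = √(S³/(24(L−S))) = √(92.910³/(24·41.375)) = 28.419672
iter 1: u=1.634607  f(a)=+5.893e+00  f'(a)=-3.768e+00  a ← 28.419672 − (+5.893e+00/-3.768e+00) = 29.983635
iter 2: u=1.549345  f(a)=+5.214e-01  f'(a)=-3.128e+00  a ← 29.983635 − (+5.214e-01/-3.128e+00) = 30.150322
iter 3: u=1.540780  f(a)=+4.957e-03  f'(a)=-3.069e+00  a ← 30.150322 − (+4.957e-03/-3.069e+00) = 30.151937
iter 4: u=1.540697  f(a)=+4.576e-07  f'(a)=-3.068e+00  a ← 30.151937 − (+4.576e-07/-3.068e+00) = 30.151937
iter 5: u=1.540697  f(a)=+2.842e-14  f'(a)=-3.068e+00  a ← 30.151937 − (+2.842e-14/-3.068e+00) = 30.151937
converged: |Δa| < 1e-12 after 5 iterations
sag = a·(cosh(S/(2a)) − 1) = 30.151937·(cosh(1.540697) − 1) = 43.450064
T_max/T_min = cosh(S/(2a)) = 2.441037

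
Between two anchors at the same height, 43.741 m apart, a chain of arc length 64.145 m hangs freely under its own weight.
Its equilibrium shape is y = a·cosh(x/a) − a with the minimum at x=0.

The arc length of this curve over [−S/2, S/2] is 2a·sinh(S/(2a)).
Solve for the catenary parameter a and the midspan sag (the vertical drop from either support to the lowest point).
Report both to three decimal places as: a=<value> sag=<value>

a=13.904 sag=21.052

seed: a₀ = √(S³/(24(L−S))) = √(43.741³/(24·20.404)) = 13.072835
iter 1: u=1.672973  f(a)=+3.053e+00  f'(a)=-4.087e+00  a ← 13.072835 − (+3.053e+00/-4.087e+00) = 13.819847
iter 2: u=1.582543  f(a)=+2.813e-01  f'(a)=-3.366e+00  a ← 13.819847 − (+2.813e-01/-3.366e+00) = 13.903406
iter 3: u=1.573032  f(a)=+2.922e-03  f'(a)=-3.296e+00  a ← 13.903406 − (+2.922e-03/-3.296e+00) = 13.904292
iter 4: u=1.572932  f(a)=+3.225e-07  f'(a)=-3.296e+00  a ← 13.904292 − (+3.225e-07/-3.296e+00) = 13.904292
iter 5: u=1.572932  f(a)=+1.421e-14  f'(a)=-3.296e+00  a ← 13.904292 − (+1.421e-14/-3.296e+00) = 13.904292
converged: |Δa| < 1e-12 after 5 iterations
sag = a·(cosh(S/(2a)) − 1) = 13.904292·(cosh(1.572932) − 1) = 21.052461
T_max/T_min = cosh(S/(2a)) = 2.514098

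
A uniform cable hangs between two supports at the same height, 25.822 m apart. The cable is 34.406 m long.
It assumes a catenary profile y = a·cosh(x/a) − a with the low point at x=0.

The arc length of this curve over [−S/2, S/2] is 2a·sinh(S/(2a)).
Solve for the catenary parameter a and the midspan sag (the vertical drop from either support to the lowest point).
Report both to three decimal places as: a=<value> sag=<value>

a=9.567 sag=10.117

seed: a₀ = √(S³/(24(L−S))) = √(25.822³/(24·8.584)) = 9.141855
iter 1: u=1.412295  f(a)=+8.979e-01  f'(a)=-2.280e+00  a ← 9.141855 − (+8.979e-01/-2.280e+00) = 9.535622
iter 2: u=1.353976  f(a)=+6.127e-02  f'(a)=-1.979e+00  a ← 9.535622 − (+6.127e-02/-1.979e+00) = 9.566587
iter 3: u=1.349593  f(a)=+3.315e-04  f'(a)=-1.957e+00  a ← 9.566587 − (+3.315e-04/-1.957e+00) = 9.566756
iter 4: u=1.349569  f(a)=+9.821e-09  f'(a)=-1.957e+00  a ← 9.566756 − (+9.821e-09/-1.957e+00) = 9.566756
iter 5: u=1.349569  f(a)=+0.000e+00  f'(a)=-1.957e+00  a ← 9.566756 − (+0.000e+00/-1.957e+00) = 9.566756
converged: |Δa| < 1e-12 after 5 iterations
sag = a·(cosh(S/(2a)) − 1) = 9.566756·(cosh(1.349569) − 1) = 10.117401
T_max/T_min = cosh(S/(2a)) = 2.057558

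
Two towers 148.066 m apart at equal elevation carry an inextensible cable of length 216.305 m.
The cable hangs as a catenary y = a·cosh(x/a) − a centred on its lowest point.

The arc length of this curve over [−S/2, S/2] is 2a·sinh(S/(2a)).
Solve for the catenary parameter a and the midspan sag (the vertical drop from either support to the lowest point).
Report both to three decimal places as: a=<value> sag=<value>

seed: a₀ = √(S³/(24(L−S))) = √(148.066³/(24·68.239)) = 44.520606
iter 1: u=1.662893  f(a)=+1.008e+01  f'(a)=-4.001e+00  a ← 44.520606 − (+1.008e+01/-4.001e+00) = 47.039878
iter 2: u=1.573835  f(a)=+9.189e-01  f'(a)=-3.302e+00  a ← 47.039878 − (+9.189e-01/-3.302e+00) = 47.318151
iter 3: u=1.564579  f(a)=+9.328e-03  f'(a)=-3.236e+00  a ← 47.318151 − (+9.328e-03/-3.236e+00) = 47.321034
iter 4: u=1.564484  f(a)=+9.827e-07  f'(a)=-3.235e+00  a ← 47.321034 − (+9.827e-07/-3.235e+00) = 47.321034
iter 5: u=1.564484  f(a)=+5.684e-14  f'(a)=-3.235e+00  a ← 47.321034 − (+5.684e-14/-3.235e+00) = 47.321034
converged: |Δa| < 1e-12 after 5 iterations
sag = a·(cosh(S/(2a)) − 1) = 47.321034·(cosh(1.564484) − 1) = 70.730834
T_max/T_min = cosh(S/(2a)) = 2.494702

a=47.321 sag=70.731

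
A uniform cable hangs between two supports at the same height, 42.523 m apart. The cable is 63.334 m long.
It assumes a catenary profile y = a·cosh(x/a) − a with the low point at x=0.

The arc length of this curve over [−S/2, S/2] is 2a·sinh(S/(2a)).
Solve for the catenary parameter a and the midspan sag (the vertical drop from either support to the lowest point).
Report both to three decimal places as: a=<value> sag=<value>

a=13.232 sag=21.088

seed: a₀ = √(S³/(24(L−S))) = √(42.523³/(24·20.811)) = 12.407485
iter 1: u=1.713603  f(a)=+3.278e+00  f'(a)=-4.449e+00  a ← 12.407485 − (+3.278e+00/-4.449e+00) = 13.144339
iter 2: u=1.617541  f(a)=+3.147e-01  f'(a)=-3.632e+00  a ← 13.144339 − (+3.147e-01/-3.632e+00) = 13.230988
iter 3: u=1.606947  f(a)=+3.581e-03  f'(a)=-3.550e+00  a ← 13.230988 − (+3.581e-03/-3.550e+00) = 13.231996
iter 4: u=1.606825  f(a)=+4.753e-07  f'(a)=-3.549e+00  a ← 13.231996 − (+4.753e-07/-3.549e+00) = 13.231997
iter 5: u=1.606825  f(a)=+7.105e-15  f'(a)=-3.549e+00  a ← 13.231997 − (+7.105e-15/-3.549e+00) = 13.231997
converged: |Δa| < 1e-12 after 5 iterations
sag = a·(cosh(S/(2a)) − 1) = 13.231997·(cosh(1.606825) − 1) = 21.088327
T_max/T_min = cosh(S/(2a)) = 2.593737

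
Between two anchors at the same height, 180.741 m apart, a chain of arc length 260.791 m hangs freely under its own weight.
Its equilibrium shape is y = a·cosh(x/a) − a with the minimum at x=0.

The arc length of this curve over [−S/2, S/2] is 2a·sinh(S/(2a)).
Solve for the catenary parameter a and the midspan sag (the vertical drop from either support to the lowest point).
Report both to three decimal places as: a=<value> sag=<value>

a=58.799 sag=84.241

seed: a₀ = √(S³/(24(L−S))) = √(180.741³/(24·80.050)) = 55.436874
iter 1: u=1.630151  f(a)=+1.133e+01  f'(a)=-3.732e+00  a ← 55.436874 − (+1.133e+01/-3.732e+00) = 58.474064
iter 2: u=1.545480  f(a)=+9.982e-01  f'(a)=-3.101e+00  a ← 58.474064 − (+9.982e-01/-3.101e+00) = 58.795931
iter 3: u=1.537020  f(a)=+9.392e-03  f'(a)=-3.043e+00  a ← 58.795931 − (+9.392e-03/-3.043e+00) = 58.799017
iter 4: u=1.536939  f(a)=+8.488e-07  f'(a)=-3.042e+00  a ← 58.799017 − (+8.488e-07/-3.042e+00) = 58.799018
iter 5: u=1.536939  f(a)=+0.000e+00  f'(a)=-3.042e+00  a ← 58.799018 − (+0.000e+00/-3.042e+00) = 58.799018
converged: |Δa| < 1e-12 after 5 iterations
sag = a·(cosh(S/(2a)) − 1) = 58.799018·(cosh(1.536939) − 1) = 84.240526
T_max/T_min = cosh(S/(2a)) = 2.432686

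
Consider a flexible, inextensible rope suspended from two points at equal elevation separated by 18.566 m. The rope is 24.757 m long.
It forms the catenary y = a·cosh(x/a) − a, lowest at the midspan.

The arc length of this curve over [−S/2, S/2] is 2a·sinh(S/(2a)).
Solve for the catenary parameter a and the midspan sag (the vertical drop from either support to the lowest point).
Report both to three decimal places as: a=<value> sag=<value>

seed: a₀ = √(S³/(24(L−S))) = √(18.566³/(24·6.191)) = 6.562835
iter 1: u=1.414480  f(a)=+6.497e-01  f'(a)=-2.292e+00  a ← 6.562835 − (+6.497e-01/-2.292e+00) = 6.846267
iter 2: u=1.355921  f(a)=+4.446e-02  f'(a)=-1.988e+00  a ← 6.846267 − (+4.446e-02/-1.988e+00) = 6.868627
iter 3: u=1.351507  f(a)=+2.420e-04  f'(a)=-1.967e+00  a ← 6.868627 − (+2.420e-04/-1.967e+00) = 6.868750
iter 4: u=1.351483  f(a)=+7.256e-09  f'(a)=-1.967e+00  a ← 6.868750 − (+7.256e-09/-1.967e+00) = 6.868750
iter 5: u=1.351483  f(a)=+3.553e-15  f'(a)=-1.967e+00  a ← 6.868750 − (+3.553e-15/-1.967e+00) = 6.868750
converged: |Δa| < 1e-12 after 5 iterations
sag = a·(cosh(S/(2a)) − 1) = 6.868750·(cosh(1.351483) − 1) = 7.287767
T_max/T_min = cosh(S/(2a)) = 2.061003

a=6.869 sag=7.288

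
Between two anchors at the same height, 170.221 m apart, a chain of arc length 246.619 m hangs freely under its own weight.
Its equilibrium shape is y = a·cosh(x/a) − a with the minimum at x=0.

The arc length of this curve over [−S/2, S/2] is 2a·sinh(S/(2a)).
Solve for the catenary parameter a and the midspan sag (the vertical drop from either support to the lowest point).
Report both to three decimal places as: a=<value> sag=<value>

a=55.049 sag=79.990

seed: a₀ = √(S³/(24(L−S))) = √(170.221³/(24·76.398)) = 51.864846
iter 1: u=1.641006  f(a)=+1.097e+01  f'(a)=-3.820e+00  a ← 51.864846 − (+1.097e+01/-3.820e+00) = 54.737246
iter 2: u=1.554892  f(a)=+9.774e-01  f'(a)=-3.167e+00  a ← 54.737246 − (+9.774e-01/-3.167e+00) = 55.045886
iter 3: u=1.546174  f(a)=+9.433e-03  f'(a)=-3.106e+00  a ← 55.045886 − (+9.433e-03/-3.106e+00) = 55.048923
iter 4: u=1.546088  f(a)=+8.973e-07  f'(a)=-3.105e+00  a ← 55.048923 − (+8.973e-07/-3.105e+00) = 55.048924
iter 5: u=1.546088  f(a)=-2.842e-14  f'(a)=-3.105e+00  a ← 55.048924 − (-2.842e-14/-3.105e+00) = 55.048924
converged: |Δa| < 1e-12 after 5 iterations
sag = a·(cosh(S/(2a)) − 1) = 55.048924·(cosh(1.546088) − 1) = 79.990392
T_max/T_min = cosh(S/(2a)) = 2.453078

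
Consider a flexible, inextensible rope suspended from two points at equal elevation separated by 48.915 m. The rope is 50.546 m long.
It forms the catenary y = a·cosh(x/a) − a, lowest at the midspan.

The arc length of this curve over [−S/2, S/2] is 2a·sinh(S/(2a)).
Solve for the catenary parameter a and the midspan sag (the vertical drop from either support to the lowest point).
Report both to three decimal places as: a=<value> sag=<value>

a=54.952 sag=5.533

seed: a₀ = √(S³/(24(L−S))) = √(48.915³/(24·1.631)) = 54.680249
iter 1: u=0.447282  f(a)=+1.639e-02  f'(a)=-6.086e-02  a ← 54.680249 − (+1.639e-02/-6.086e-02) = 54.949613
iter 2: u=0.445090  f(a)=+1.219e-04  f'(a)=-5.996e-02  a ← 54.949613 − (+1.219e-04/-5.996e-02) = 54.951647
iter 3: u=0.445073  f(a)=+6.857e-09  f'(a)=-5.995e-02  a ← 54.951647 − (+6.857e-09/-5.995e-02) = 54.951647
iter 4: u=0.445073  f(a)=-7.105e-15  f'(a)=-5.995e-02  a ← 54.951647 − (-7.105e-15/-5.995e-02) = 54.951647
converged: |Δa| < 1e-12 after 4 iterations
sag = a·(cosh(S/(2a)) − 1) = 54.951647·(cosh(0.445073) − 1) = 5.533128
T_max/T_min = cosh(S/(2a)) = 1.100691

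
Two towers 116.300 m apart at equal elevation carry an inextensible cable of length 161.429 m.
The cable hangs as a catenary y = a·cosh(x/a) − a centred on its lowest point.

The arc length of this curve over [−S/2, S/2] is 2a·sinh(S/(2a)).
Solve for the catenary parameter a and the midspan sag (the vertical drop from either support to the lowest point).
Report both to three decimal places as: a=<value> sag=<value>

seed: a₀ = √(S³/(24(L−S))) = √(116.300³/(24·45.129)) = 38.109750
iter 1: u=1.525856  f(a)=+5.554e+00  f'(a)=-2.968e+00  a ← 38.109750 − (+5.554e+00/-2.968e+00) = 39.981389
iter 2: u=1.454427  f(a)=+4.354e-01  f'(a)=-2.519e+00  a ← 39.981389 − (+4.354e-01/-2.519e+00) = 40.154232
iter 3: u=1.448166  f(a)=+3.178e-03  f'(a)=-2.482e+00  a ← 40.154232 − (+3.178e-03/-2.482e+00) = 40.155512
iter 4: u=1.448120  f(a)=+1.721e-07  f'(a)=-2.482e+00  a ← 40.155512 − (+1.721e-07/-2.482e+00) = 40.155512
iter 5: u=1.448120  f(a)=-2.842e-14  f'(a)=-2.482e+00  a ← 40.155512 − (-2.842e-14/-2.482e+00) = 40.155512
converged: |Δa| < 1e-12 after 5 iterations
sag = a·(cosh(S/(2a)) − 1) = 40.155512·(cosh(1.448120) − 1) = 49.996003
T_max/T_min = cosh(S/(2a)) = 2.245060

a=40.156 sag=49.996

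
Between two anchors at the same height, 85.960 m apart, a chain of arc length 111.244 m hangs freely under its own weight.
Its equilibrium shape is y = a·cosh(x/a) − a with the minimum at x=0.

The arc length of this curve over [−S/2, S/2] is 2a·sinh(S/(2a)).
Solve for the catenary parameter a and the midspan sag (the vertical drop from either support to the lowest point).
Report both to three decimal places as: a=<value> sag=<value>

a=33.694 sag=31.338

seed: a₀ = √(S³/(24(L−S))) = √(85.960³/(24·25.284)) = 32.353115
iter 1: u=1.328466  f(a)=+2.327e+00  f'(a)=-1.857e+00  a ← 32.353115 − (+2.327e+00/-1.857e+00) = 33.606431
iter 2: u=1.278922  f(a)=+1.421e-01  f'(a)=-1.636e+00  a ← 33.606431 − (+1.421e-01/-1.636e+00) = 33.693244
iter 3: u=1.275627  f(a)=+6.055e-04  f'(a)=-1.622e+00  a ← 33.693244 − (+6.055e-04/-1.622e+00) = 33.693618
iter 4: u=1.275613  f(a)=+1.110e-08  f'(a)=-1.622e+00  a ← 33.693618 − (+1.110e-08/-1.622e+00) = 33.693618
iter 5: u=1.275613  f(a)=+1.421e-14  f'(a)=-1.622e+00  a ← 33.693618 − (+1.421e-14/-1.622e+00) = 33.693618
converged: |Δa| < 1e-12 after 5 iterations
sag = a·(cosh(S/(2a)) − 1) = 33.693618·(cosh(1.275613) − 1) = 31.337658
T_max/T_min = cosh(S/(2a)) = 1.930077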